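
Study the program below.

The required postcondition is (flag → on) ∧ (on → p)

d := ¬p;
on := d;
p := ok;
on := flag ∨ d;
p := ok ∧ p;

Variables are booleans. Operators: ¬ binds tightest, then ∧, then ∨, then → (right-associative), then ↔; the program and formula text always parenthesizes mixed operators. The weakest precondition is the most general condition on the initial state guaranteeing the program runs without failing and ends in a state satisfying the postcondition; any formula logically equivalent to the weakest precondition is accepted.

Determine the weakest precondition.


Working backward. After the program, (flag → on) ∧ (on → p) must hold.
Before p := ok ∧ p: (flag → on) ∧ (on → (ok ∧ p))
Before on := flag ∨ d: (flag → (flag ∨ d)) ∧ ((flag ∨ d) → (ok ∧ p))
Before p := ok: (flag → (flag ∨ d)) ∧ ((flag ∨ d) → ok)
Before on := d: (flag → (flag ∨ d)) ∧ ((flag ∨ d) → ok)
Before d := ¬p: (flag → (flag ∨ (¬p))) ∧ ((flag ∨ (¬p)) → ok)
Answer: WP = (flag → (flag ∨ (¬p))) ∧ ((flag ∨ (¬p)) → ok)


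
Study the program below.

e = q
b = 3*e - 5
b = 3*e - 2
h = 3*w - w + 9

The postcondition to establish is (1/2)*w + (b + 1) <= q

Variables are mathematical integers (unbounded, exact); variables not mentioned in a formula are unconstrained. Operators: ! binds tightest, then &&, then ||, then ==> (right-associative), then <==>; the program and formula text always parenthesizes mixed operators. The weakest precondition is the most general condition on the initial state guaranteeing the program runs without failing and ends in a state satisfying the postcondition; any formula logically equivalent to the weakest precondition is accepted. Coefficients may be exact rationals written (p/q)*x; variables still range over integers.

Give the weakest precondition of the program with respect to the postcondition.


Working backward. After the program, the postcondition (1/2)*w + (b + 1) <= q must hold; in canonical form it is b + (1/2)*w <= q - 1.
Before h := 3*w - w + 9: b + (1/2)*w <= q - 1
Before b := 3*e - 2: 3*e + (1/2)*w <= q + 1
Before b := 3*e - 5: 3*e + (1/2)*w <= q + 1
Before e := q: 2*q + (1/2)*w <= 1
Answer: WP = 2*q + (1/2)*w <= 1


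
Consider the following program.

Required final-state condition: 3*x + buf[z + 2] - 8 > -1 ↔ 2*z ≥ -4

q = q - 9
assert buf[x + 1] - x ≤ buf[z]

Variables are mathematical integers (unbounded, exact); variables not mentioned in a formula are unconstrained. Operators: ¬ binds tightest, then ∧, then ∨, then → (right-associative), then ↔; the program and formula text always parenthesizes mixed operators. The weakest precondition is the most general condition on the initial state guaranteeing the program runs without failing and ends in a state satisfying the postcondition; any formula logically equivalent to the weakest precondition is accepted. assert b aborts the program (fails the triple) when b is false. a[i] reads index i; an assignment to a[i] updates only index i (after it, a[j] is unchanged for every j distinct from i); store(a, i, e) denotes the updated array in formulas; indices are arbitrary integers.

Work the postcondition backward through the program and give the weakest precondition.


Working backward. After the program, the postcondition 3*x + buf[z + 2] - 8 > -1 ↔ 2*z ≥ -4 must hold; in canonical form it is buf[z + 2] + 3*x > 7 ↔ 2*z ≥ -4.
Before assert buf[x + 1] - x ≤ buf[z]: buf[x + 1] ≤ buf[z] + x ∧ (buf[z + 2] + 3*x > 7 ↔ 2*z ≥ -4)
Before q := q - 9: buf[x + 1] ≤ buf[z] + x ∧ (buf[z + 2] + 3*x > 7 ↔ 2*z ≥ -4)
Answer: WP = buf[x + 1] ≤ buf[z] + x ∧ (buf[z + 2] + 3*x > 7 ↔ 2*z ≥ -4)


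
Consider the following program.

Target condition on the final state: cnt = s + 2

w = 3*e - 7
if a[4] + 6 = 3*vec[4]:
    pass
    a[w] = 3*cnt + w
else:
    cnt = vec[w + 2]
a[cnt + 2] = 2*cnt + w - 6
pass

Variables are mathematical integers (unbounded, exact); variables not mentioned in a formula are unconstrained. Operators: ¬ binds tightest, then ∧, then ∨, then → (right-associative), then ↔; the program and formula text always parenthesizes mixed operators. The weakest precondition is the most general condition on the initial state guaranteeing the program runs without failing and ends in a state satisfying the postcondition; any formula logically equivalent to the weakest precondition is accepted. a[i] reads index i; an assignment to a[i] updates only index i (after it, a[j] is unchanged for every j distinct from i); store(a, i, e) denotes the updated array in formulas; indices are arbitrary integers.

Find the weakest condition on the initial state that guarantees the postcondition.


Working backward. After the program, cnt = s + 2 must hold.
Before skip: cnt = s + 2
Before a[cnt + 2] := 2*cnt + w - 6: cnt = s + 2
Then branch requires cnt = s + 2; else branch requires vec[w + 2] = s + 2.
Before the if: (a[4] = 3*vec[4] - 6 → cnt = s + 2) ∧ ((¬(a[4] = 3*vec[4] - 6)) → vec[w + 2] = s + 2)
Before w := 3*e - 7: (a[4] = 3*vec[4] - 6 → cnt = s + 2) ∧ ((¬(a[4] = 3*vec[4] - 6)) → vec[3*e - 5] = s + 2)
Answer: WP = (a[4] = 3*vec[4] - 6 → cnt = s + 2) ∧ ((¬(a[4] = 3*vec[4] - 6)) → vec[3*e - 5] = s + 2)


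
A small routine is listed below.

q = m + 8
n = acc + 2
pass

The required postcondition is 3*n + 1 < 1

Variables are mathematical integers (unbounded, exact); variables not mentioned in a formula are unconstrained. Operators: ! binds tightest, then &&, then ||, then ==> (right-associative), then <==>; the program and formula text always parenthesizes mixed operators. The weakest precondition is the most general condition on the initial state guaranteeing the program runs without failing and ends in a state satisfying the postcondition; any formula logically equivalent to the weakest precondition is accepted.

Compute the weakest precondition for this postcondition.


Working backward. After the program, the postcondition 3*n + 1 < 1 must hold; in canonical form it is 3*n < 0.
Before skip: 3*n < 0
Before n := acc + 2: 3*acc < -6
Before q := m + 8: 3*acc < -6
Answer: WP = 3*acc < -6


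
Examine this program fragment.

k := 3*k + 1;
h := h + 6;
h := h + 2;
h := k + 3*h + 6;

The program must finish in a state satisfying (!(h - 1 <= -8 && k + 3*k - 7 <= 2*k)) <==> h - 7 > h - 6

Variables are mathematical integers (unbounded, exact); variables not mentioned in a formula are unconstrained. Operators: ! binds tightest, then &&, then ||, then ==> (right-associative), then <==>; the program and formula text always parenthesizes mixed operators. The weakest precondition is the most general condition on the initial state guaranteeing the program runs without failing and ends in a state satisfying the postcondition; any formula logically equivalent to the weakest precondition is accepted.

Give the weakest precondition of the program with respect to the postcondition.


Working backward. After the program, the postcondition (!(h - 1 <= -8 && k + 3*k - 7 <= 2*k)) <==> h - 7 > h - 6 must hold; in canonical form it is h <= -7 && 2*k <= 7.
Before h := k + 3*h + 6: 3*h + k <= -13 && 2*k <= 7
Before h := h + 2: 3*h + k <= -19 && 2*k <= 7
Before h := h + 6: 3*h + k <= -37 && 2*k <= 7
Before k := 3*k + 1: 3*h + 3*k <= -38 && 6*k <= 5
Answer: WP = 3*h + 3*k <= -38 && 6*k <= 5


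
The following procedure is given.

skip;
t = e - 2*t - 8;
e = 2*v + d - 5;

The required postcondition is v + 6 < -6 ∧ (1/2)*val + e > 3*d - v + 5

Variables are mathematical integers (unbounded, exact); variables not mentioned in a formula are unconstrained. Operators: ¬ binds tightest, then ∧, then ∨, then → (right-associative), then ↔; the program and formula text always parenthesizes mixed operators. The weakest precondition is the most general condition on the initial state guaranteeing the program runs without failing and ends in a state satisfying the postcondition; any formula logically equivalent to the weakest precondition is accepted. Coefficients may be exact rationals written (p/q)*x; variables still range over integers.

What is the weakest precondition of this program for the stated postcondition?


Working backward. After the program, the postcondition v + 6 < -6 ∧ (1/2)*val + e > 3*d - v + 5 must hold; in canonical form it is v < -12 ∧ e + v + (1/2)*val > 3*d + 5.
Before e := 2*v + d - 5: v < -12 ∧ 3*v + (1/2)*val > 2*d + 10
Before t := e - 2*t - 8: v < -12 ∧ 3*v + (1/2)*val > 2*d + 10
Before skip: v < -12 ∧ 3*v + (1/2)*val > 2*d + 10
Answer: WP = v < -12 ∧ 3*v + (1/2)*val > 2*d + 10


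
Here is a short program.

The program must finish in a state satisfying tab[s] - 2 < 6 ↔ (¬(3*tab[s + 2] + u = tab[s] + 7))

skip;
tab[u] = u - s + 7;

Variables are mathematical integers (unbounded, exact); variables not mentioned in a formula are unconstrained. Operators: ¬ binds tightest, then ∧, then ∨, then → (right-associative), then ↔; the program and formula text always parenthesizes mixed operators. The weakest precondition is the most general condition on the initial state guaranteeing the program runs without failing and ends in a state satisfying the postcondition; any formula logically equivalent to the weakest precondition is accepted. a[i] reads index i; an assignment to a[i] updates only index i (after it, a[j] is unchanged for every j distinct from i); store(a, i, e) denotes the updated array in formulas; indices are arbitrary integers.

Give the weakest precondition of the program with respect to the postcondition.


Working backward. After the program, the postcondition tab[s] - 2 < 6 ↔ (¬(3*tab[s + 2] + u = tab[s] + 7)) must hold; in canonical form it is tab[s] < 8 ↔ (¬(3*tab[s + 2] + u = tab[s] + 7)).
Before tab[u] := u - s + 7: store(tab, u, -s + u + 7)[s] < 8 ↔ (¬(3*store(tab, u, -s + u + 7)[s + 2] + u = store(tab, u, -s + u + 7)[s] + 7))
Before skip: store(tab, u, -s + u + 7)[s] < 8 ↔ (¬(3*store(tab, u, -s + u + 7)[s + 2] + u = store(tab, u, -s + u + 7)[s] + 7))
Answer: WP = store(tab, u, -s + u + 7)[s] < 8 ↔ (¬(3*store(tab, u, -s + u + 7)[s + 2] + u = store(tab, u, -s + u + 7)[s] + 7))


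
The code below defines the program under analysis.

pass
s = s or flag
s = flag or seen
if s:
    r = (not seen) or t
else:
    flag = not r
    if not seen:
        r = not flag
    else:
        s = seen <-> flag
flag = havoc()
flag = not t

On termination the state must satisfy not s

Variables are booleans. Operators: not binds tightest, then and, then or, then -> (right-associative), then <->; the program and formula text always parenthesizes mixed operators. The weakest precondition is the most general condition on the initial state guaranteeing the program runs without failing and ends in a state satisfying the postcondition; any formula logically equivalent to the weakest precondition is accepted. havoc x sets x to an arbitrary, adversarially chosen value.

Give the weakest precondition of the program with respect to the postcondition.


Working backward. After the program, not s must hold.
Before flag := not t: not s
Before havoc flag: not s
Then branch requires not s; else branch requires ((not seen) -> (not s)) and (seen -> (not (seen <-> (not r)))).
Before the if: (s -> (not s)) and ((not s) -> (((not seen) -> (not s)) and (seen -> (not (seen <-> (not r))))))
Before s := flag or seen: ((flag or seen) -> (not (flag or seen))) and ((not (flag or seen)) -> (((not seen) -> (not (flag or seen))) and (seen -> (not (seen <-> (not r))))))
Before s := s or flag: ((flag or seen) -> (not (flag or seen))) and ((not (flag or seen)) -> (((not seen) -> (not (flag or seen))) and (seen -> (not (seen <-> (not r))))))
Before skip: ((flag or seen) -> (not (flag or seen))) and ((not (flag or seen)) -> (((not seen) -> (not (flag or seen))) and (seen -> (not (seen <-> (not r))))))
Answer: WP = ((flag or seen) -> (not (flag or seen))) and ((not (flag or seen)) -> (((not seen) -> (not (flag or seen))) and (seen -> (not (seen <-> (not r))))))


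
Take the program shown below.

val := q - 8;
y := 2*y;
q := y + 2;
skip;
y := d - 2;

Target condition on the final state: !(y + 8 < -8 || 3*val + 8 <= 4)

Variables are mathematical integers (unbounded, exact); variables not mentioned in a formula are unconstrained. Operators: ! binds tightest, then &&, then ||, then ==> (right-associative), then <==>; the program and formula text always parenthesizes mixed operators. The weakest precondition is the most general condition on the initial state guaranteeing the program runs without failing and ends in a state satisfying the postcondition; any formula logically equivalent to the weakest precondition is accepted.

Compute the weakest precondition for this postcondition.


Working backward. After the program, the postcondition !(y + 8 < -8 || 3*val + 8 <= 4) must hold; in canonical form it is !(y < -16 || 3*val <= -4).
Before y := d - 2: !(d < -14 || 3*val <= -4)
Before skip: !(d < -14 || 3*val <= -4)
Before q := y + 2: !(d < -14 || 3*val <= -4)
Before y := 2*y: !(d < -14 || 3*val <= -4)
Before val := q - 8: !(d < -14 || 3*q <= 20)
Answer: WP = !(d < -14 || 3*q <= 20)


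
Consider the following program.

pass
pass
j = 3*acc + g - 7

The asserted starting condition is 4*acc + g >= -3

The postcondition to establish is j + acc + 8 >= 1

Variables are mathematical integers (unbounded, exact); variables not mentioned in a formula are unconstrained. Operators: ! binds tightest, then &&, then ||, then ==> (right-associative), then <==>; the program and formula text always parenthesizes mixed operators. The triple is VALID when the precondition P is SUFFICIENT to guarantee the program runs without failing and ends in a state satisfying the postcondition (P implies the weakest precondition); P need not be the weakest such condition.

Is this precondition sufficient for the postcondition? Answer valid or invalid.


Working backward. After the program, the postcondition j + acc + 8 >= 1 must hold; in canonical form it is acc + j >= -7.
Before j := 3*acc + g - 7: 4*acc + g >= 0
Before skip: 4*acc + g >= 0
Before skip: 4*acc + g >= 0
The weakest precondition is 4*acc + g >= 0.
Check whether 4*acc + g >= -3 implies it.
Countermodel: at the initial state acc = 0, g = -3, the precondition holds but the weakest precondition fails.
Answer: invalid


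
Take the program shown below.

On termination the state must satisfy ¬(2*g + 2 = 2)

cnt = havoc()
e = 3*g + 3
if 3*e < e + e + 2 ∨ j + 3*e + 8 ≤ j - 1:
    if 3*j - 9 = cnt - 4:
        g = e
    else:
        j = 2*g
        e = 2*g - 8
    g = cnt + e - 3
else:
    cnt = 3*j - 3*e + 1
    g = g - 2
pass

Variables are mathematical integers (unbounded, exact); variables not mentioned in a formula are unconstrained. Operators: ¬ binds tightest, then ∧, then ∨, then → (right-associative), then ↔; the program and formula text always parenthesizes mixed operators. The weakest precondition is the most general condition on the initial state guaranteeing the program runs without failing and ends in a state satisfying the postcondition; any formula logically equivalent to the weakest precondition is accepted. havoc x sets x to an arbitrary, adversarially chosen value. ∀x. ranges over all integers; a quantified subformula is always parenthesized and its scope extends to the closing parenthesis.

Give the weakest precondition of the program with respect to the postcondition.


Working backward. After the program, the postcondition ¬(2*g + 2 = 2) must hold; in canonical form it is ¬(2*g = 0).
Before skip: ¬(2*g = 0)
Then branch requires (3*j = cnt + 5 → (¬(2*cnt + 2*e = 6))) ∧ ((¬(3*j = cnt + 5)) → (¬(2*cnt + 4*g = 22))); else branch requires ¬(2*g = 4).
Before the if: ((e < 2 ∨ 3*e ≤ -9) → ((3*j = cnt + 5 → (¬(2*cnt + 2*e = 6))) ∧ ((¬(3*j = cnt + 5)) → (¬(2*cnt + 4*g = 22))))) ∧ ((¬(e < 2 ∨ 3*e ≤ -9)) → (¬(2*g = 4)))
Before e := 3*g + 3: ((3*g < -1 ∨ 9*g ≤ -18) → ((3*j = cnt + 5 → (¬(2*cnt + 6*g = 0))) ∧ ((¬(3*j = cnt + 5)) → (¬(2*cnt + 4*g = 22))))) ∧ ((¬(3*g < -1 ∨ 9*g ≤ -18)) → (¬(2*g = 4)))
Before havoc cnt: ∀cnt_1. (((3*g < -1 ∨ 9*g ≤ -18) → ((3*j = cnt_1 + 5 → (¬(2*cnt_1 + 6*g = 0))) ∧ ((¬(3*j = cnt_1 + 5)) → (¬(2*cnt_1 + 4*g = 22))))) ∧ ((¬(3*g < -1 ∨ 9*g ≤ -18)) → (¬(2*g = 4))))
Answer: WP = ∀cnt_1. (((3*g < -1 ∨ 9*g ≤ -18) → ((3*j = cnt_1 + 5 → (¬(2*cnt_1 + 6*g = 0))) ∧ ((¬(3*j = cnt_1 + 5)) → (¬(2*cnt_1 + 4*g = 22))))) ∧ ((¬(3*g < -1 ∨ 9*g ≤ -18)) → (¬(2*g = 4))))


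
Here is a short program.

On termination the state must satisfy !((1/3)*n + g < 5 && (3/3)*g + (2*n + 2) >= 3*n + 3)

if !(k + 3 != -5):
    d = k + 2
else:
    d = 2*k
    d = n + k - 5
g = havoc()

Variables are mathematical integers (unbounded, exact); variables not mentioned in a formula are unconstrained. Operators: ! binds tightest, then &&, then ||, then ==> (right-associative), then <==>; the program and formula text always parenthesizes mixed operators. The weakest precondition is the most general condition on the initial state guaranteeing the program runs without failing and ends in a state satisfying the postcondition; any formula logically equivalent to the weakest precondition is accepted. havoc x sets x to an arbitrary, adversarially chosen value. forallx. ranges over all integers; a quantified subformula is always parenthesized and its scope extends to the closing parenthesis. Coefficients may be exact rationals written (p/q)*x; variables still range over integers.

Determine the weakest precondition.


Working backward. After the program, the postcondition !((1/3)*n + g < 5 && (3/3)*g + (2*n + 2) >= 3*n + 3) must hold; in canonical form it is !(g + (1/3)*n < 5 && g >= n + 1).
Before havoc g: forall g_1. (!(g_1 + (1/3)*n < 5 && g_1 >= n + 1))
Then branch requires forall g_1. (!(g_1 + (1/3)*n < 5 && g_1 >= n + 1)); else branch requires forall g_1. (!(g_1 + (1/3)*n < 5 && g_1 >= n + 1)).
Before the if: ((!(k != -8)) ==> (forall g_1. (!(g_1 + (1/3)*n < 5 && g_1 >= n + 1)))) && (k != -8 ==> (forall g_1. (!(g_1 + (1/3)*n < 5 && g_1 >= n + 1))))
Answer: WP = ((!(k != -8)) ==> (forall g_1. (!(g_1 + (1/3)*n < 5 && g_1 >= n + 1)))) && (k != -8 ==> (forall g_1. (!(g_1 + (1/3)*n < 5 && g_1 >= n + 1))))


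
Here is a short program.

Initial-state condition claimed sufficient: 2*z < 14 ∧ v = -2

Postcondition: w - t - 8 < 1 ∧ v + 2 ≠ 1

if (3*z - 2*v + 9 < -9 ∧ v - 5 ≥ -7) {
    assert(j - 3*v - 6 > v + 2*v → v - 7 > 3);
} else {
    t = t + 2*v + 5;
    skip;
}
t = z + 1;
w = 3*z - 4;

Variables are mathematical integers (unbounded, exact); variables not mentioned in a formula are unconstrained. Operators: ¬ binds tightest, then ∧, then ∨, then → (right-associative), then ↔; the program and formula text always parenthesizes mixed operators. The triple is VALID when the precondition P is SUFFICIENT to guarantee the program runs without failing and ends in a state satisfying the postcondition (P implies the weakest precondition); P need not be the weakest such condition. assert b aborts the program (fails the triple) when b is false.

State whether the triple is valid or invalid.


Working backward. After the program, the postcondition w - t - 8 < 1 ∧ v + 2 ≠ 1 must hold; in canonical form it is w < t + 9 ∧ v ≠ -1.
Before w := 3*z - 4: 3*z < t + 13 ∧ v ≠ -1
Before t := z + 1: 2*z < 14 ∧ v ≠ -1
Then branch requires (j > 6*v + 6 → v > 10) ∧ 2*z < 14 ∧ v ≠ -1; else branch requires 2*z < 14 ∧ v ≠ -1.
Before the if: ((3*z < 2*v - 18 ∧ v ≥ -2) → ((j > 6*v + 6 → v > 10) ∧ 2*z < 14 ∧ v ≠ -1)) ∧ ((¬(3*z < 2*v - 18 ∧ v ≥ -2)) → (2*z < 14 ∧ v ≠ -1))
The weakest precondition is ((3*z < 2*v - 18 ∧ v ≥ -2) → ((j > 6*v + 6 → v > 10) ∧ 2*z < 14 ∧ v ≠ -1)) ∧ ((¬(3*z < 2*v - 18 ∧ v ≥ -2)) → (2*z < 14 ∧ v ≠ -1)).
Check whether 2*z < 14 ∧ v = -2 implies it.
Countermodel: at the initial state j = -5, v = -2, z = -8, the precondition holds but the weakest precondition fails.
Answer: invalid


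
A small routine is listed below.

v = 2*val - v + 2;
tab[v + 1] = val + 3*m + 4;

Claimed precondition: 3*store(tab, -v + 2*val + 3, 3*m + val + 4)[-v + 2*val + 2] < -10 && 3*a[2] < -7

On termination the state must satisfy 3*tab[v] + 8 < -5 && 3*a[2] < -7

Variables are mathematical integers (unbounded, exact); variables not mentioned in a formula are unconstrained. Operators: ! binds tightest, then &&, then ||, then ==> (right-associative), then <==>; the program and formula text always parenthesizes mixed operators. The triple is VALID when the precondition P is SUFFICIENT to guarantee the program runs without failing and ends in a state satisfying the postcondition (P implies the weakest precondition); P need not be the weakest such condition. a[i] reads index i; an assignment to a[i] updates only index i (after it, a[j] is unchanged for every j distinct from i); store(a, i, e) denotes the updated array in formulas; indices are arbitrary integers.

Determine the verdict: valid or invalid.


Working backward. After the program, the postcondition 3*tab[v] + 8 < -5 && 3*a[2] < -7 must hold; in canonical form it is 3*tab[v] < -13 && 3*a[2] < -7.
Before tab[v + 1] := val + 3*m + 4: 3*store(tab, v + 1, 3*m + val + 4)[v] < -13 && 3*a[2] < -7
Before v := 2*val - v + 2: 3*store(tab, -v + 2*val + 3, 3*m + val + 4)[-v + 2*val + 2] < -13 && 3*a[2] < -7
The weakest precondition is 3*store(tab, -v + 2*val + 3, 3*m + val + 4)[-v + 2*val + 2] < -13 && 3*a[2] < -7.
Check whether 3*store(tab, -v + 2*val + 3, 3*m + val + 4)[-v + 2*val + 2] < -10 && 3*a[2] < -7 implies it.
Countermodel: at the initial state a = {[2] = -3, [3] = -3, elsewhere -3}, m = 0, tab = {[2] = -4, [3] = 5, elsewhere 5}, v = 0, val = 0, the precondition holds but the weakest precondition fails.
Answer: invalid


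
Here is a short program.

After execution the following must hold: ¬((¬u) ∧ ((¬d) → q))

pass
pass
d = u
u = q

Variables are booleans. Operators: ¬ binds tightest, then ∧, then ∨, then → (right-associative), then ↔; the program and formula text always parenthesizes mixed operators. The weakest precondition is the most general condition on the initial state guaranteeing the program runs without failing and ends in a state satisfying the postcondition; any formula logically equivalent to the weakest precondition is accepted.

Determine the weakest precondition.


Working backward. After the program, ¬((¬u) ∧ ((¬d) → q)) must hold.
Before u := q: ¬((¬q) ∧ ((¬d) → q))
Before d := u: ¬((¬q) ∧ ((¬u) → q))
Before skip: ¬((¬q) ∧ ((¬u) → q))
Before skip: ¬((¬q) ∧ ((¬u) → q))
Answer: WP = ¬((¬q) ∧ ((¬u) → q))


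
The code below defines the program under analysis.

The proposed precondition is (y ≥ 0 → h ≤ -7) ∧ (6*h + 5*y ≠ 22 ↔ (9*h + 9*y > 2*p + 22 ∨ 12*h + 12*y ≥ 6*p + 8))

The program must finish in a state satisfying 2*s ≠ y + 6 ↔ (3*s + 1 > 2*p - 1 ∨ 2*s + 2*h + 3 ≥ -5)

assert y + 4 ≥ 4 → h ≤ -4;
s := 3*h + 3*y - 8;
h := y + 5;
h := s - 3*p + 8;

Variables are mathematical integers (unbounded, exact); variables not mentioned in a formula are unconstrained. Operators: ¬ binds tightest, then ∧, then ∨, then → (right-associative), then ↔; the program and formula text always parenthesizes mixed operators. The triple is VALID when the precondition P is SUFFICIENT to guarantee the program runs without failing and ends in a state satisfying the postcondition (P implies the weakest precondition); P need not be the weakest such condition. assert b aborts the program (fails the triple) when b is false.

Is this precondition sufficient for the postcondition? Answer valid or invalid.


Working backward. After the program, the postcondition 2*s ≠ y + 6 ↔ (3*s + 1 > 2*p - 1 ∨ 2*s + 2*h + 3 ≥ -5) must hold; in canonical form it is 2*s ≠ y + 6 ↔ (3*s > 2*p - 2 ∨ 2*h + 2*s ≥ -8).
Before h := s - 3*p + 8: 2*s ≠ y + 6 ↔ (3*s > 2*p - 2 ∨ 4*s ≥ 6*p - 24)
Before h := y + 5: 2*s ≠ y + 6 ↔ (3*s > 2*p - 2 ∨ 4*s ≥ 6*p - 24)
Before s := 3*h + 3*y - 8: 6*h + 5*y ≠ 22 ↔ (9*h + 9*y > 2*p + 22 ∨ 12*h + 12*y ≥ 6*p + 8)
Before assert y + 4 ≥ 4 → h ≤ -4: (y ≥ 0 → h ≤ -4) ∧ (6*h + 5*y ≠ 22 ↔ (9*h + 9*y > 2*p + 22 ∨ 12*h + 12*y ≥ 6*p + 8))
The weakest precondition is (y ≥ 0 → h ≤ -4) ∧ (6*h + 5*y ≠ 22 ↔ (9*h + 9*y > 2*p + 22 ∨ 12*h + 12*y ≥ 6*p + 8)).
Check whether (y ≥ 0 → h ≤ -7) ∧ (6*h + 5*y ≠ 22 ↔ (9*h + 9*y > 2*p + 22 ∨ 12*h + 12*y ≥ 6*p + 8)) implies it.
Every state satisfying the precondition satisfies the weakest precondition: the implication holds.
Answer: valid


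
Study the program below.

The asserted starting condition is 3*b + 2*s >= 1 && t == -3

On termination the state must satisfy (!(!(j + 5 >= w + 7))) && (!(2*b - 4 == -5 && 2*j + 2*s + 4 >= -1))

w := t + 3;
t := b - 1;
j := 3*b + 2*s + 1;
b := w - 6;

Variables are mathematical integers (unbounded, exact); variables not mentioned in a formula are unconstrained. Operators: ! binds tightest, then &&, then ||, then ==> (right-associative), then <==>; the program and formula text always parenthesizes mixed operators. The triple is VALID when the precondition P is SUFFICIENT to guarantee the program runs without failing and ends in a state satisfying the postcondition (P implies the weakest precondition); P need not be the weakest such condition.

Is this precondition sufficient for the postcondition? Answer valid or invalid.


Working backward. After the program, the postcondition (!(!(j + 5 >= w + 7))) && (!(2*b - 4 == -5 && 2*j + 2*s + 4 >= -1)) must hold; in canonical form it is j >= w + 2 && (!(2*b == -1 && 2*j + 2*s >= -5)).
Before b := w - 6: j >= w + 2 && (!(2*w == 11 && 2*j + 2*s >= -5))
Before j := 3*b + 2*s + 1: 3*b + 2*s >= w + 1 && (!(2*w == 11 && 6*b + 6*s >= -7))
Before t := b - 1: 3*b + 2*s >= w + 1 && (!(2*w == 11 && 6*b + 6*s >= -7))
Before w := t + 3: 3*b + 2*s >= t + 4 && (!(2*t == 5 && 6*b + 6*s >= -7))
The weakest precondition is 3*b + 2*s >= t + 4 && (!(2*t == 5 && 6*b + 6*s >= -7)).
Check whether 3*b + 2*s >= 1 && t == -3 implies it.
Every state satisfying the precondition satisfies the weakest precondition: the implication holds.
Answer: valid


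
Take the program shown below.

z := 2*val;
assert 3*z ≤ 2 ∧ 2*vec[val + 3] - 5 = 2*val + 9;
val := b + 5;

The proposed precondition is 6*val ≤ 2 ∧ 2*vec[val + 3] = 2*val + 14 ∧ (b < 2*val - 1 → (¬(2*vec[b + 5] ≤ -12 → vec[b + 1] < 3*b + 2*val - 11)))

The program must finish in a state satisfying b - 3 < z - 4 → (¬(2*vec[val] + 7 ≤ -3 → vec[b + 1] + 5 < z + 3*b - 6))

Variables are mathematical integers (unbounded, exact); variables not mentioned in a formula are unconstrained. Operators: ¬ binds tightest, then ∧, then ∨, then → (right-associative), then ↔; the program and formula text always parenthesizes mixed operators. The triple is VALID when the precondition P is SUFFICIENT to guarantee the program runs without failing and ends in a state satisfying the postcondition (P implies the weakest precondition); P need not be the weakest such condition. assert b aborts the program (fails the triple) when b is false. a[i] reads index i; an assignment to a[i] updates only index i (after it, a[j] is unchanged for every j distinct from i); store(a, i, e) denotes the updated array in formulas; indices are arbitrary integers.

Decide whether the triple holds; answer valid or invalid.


Working backward. After the program, the postcondition b - 3 < z - 4 → (¬(2*vec[val] + 7 ≤ -3 → vec[b + 1] + 5 < z + 3*b - 6)) must hold; in canonical form it is b < z - 1 → (¬(2*vec[val] ≤ -10 → vec[b + 1] < 3*b + z - 11)).
Before val := b + 5: b < z - 1 → (¬(2*vec[b + 5] ≤ -10 → vec[b + 1] < 3*b + z - 11))
Before assert 3*z ≤ 2 ∧ 2*vec[val + 3] - 5 = 2*val + 9: 3*z ≤ 2 ∧ 2*vec[val + 3] = 2*val + 14 ∧ (b < z - 1 → (¬(2*vec[b + 5] ≤ -10 → vec[b + 1] < 3*b + z - 11)))
Before z := 2*val: 6*val ≤ 2 ∧ 2*vec[val + 3] = 2*val + 14 ∧ (b < 2*val - 1 → (¬(2*vec[b + 5] ≤ -10 → vec[b + 1] < 3*b + 2*val - 11)))
The weakest precondition is 6*val ≤ 2 ∧ 2*vec[val + 3] = 2*val + 14 ∧ (b < 2*val - 1 → (¬(2*vec[b + 5] ≤ -10 → vec[b + 1] < 3*b + 2*val - 11))).
Check whether 6*val ≤ 2 ∧ 2*vec[val + 3] = 2*val + 14 ∧ (b < 2*val - 1 → (¬(2*vec[b + 5] ≤ -12 → vec[b + 1] < 3*b + 2*val - 11))) implies it.
Every state satisfying the precondition satisfies the weakest precondition: the implication holds.
Answer: valid


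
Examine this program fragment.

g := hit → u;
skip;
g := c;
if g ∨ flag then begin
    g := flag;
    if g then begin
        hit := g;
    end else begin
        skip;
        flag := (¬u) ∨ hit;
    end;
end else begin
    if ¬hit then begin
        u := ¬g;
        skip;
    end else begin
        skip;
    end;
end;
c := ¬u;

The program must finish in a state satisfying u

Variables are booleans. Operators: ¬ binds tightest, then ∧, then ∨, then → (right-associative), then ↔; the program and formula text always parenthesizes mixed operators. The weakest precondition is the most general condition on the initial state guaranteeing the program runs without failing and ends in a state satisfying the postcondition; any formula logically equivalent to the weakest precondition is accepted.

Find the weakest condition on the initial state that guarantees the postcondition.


Working backward. After the program, u must hold.
Before c := ¬u: u
Then branch requires (flag → u) ∧ ((¬flag) → u); else branch requires ((¬hit) → (¬g)) ∧ (hit → u).
Before the if: ((g ∨ flag) → ((flag → u) ∧ ((¬flag) → u))) ∧ ((¬(g ∨ flag)) → (((¬hit) → (¬g)) ∧ (hit → u)))
Before g := c: ((c ∨ flag) → ((flag → u) ∧ ((¬flag) → u))) ∧ ((¬(c ∨ flag)) → (((¬hit) → (¬c)) ∧ (hit → u)))
Before skip: ((c ∨ flag) → ((flag → u) ∧ ((¬flag) → u))) ∧ ((¬(c ∨ flag)) → (((¬hit) → (¬c)) ∧ (hit → u)))
Before g := hit → u: ((c ∨ flag) → ((flag → u) ∧ ((¬flag) → u))) ∧ ((¬(c ∨ flag)) → (((¬hit) → (¬c)) ∧ (hit → u)))
Answer: WP = ((c ∨ flag) → ((flag → u) ∧ ((¬flag) → u))) ∧ ((¬(c ∨ flag)) → (((¬hit) → (¬c)) ∧ (hit → u)))


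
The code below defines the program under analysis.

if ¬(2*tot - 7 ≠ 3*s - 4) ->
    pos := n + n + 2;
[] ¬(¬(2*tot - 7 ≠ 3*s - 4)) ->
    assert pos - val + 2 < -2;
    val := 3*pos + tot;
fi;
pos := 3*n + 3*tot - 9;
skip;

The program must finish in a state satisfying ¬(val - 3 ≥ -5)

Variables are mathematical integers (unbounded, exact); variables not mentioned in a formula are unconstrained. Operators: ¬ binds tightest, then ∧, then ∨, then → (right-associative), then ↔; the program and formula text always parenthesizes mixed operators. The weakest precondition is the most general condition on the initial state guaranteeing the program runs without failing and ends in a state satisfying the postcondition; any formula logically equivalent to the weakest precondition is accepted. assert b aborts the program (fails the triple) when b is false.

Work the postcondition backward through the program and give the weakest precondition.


Working backward. After the program, the postcondition ¬(val - 3 ≥ -5) must hold; in canonical form it is ¬(val ≥ -2).
Before skip: ¬(val ≥ -2)
Before pos := 3*n + 3*tot - 9: ¬(val ≥ -2)
Then branch requires ¬(val ≥ -2); else branch requires pos < val - 4 ∧ (¬(3*pos + tot ≥ -2)).
Before the if: ((¬(2*tot ≠ 3*s + 3)) → (¬(val ≥ -2))) ∧ (2*tot ≠ 3*s + 3 → (pos < val - 4 ∧ (¬(3*pos + tot ≥ -2))))
Answer: WP = ((¬(2*tot ≠ 3*s + 3)) → (¬(val ≥ -2))) ∧ (2*tot ≠ 3*s + 3 → (pos < val - 4 ∧ (¬(3*pos + tot ≥ -2))))


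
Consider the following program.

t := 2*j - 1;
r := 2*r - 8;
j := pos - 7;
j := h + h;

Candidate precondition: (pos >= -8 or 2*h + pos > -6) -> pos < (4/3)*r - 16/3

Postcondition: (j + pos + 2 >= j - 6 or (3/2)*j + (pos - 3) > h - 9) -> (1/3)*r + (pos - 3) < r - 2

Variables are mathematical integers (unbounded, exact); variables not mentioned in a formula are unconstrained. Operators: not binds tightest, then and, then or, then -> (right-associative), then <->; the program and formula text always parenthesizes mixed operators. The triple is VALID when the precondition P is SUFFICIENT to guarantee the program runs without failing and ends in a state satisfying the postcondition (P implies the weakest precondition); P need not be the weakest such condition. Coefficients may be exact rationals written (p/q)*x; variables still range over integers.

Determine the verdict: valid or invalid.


Working backward. After the program, the postcondition (j + pos + 2 >= j - 6 or (3/2)*j + (pos - 3) > h - 9) -> (1/3)*r + (pos - 3) < r - 2 must hold; in canonical form it is (pos >= -8 or (3/2)*j + pos > h - 6) -> pos < (2/3)*r + 1.
Before j := h + h: (pos >= -8 or 2*h + pos > -6) -> pos < (2/3)*r + 1
Before j := pos - 7: (pos >= -8 or 2*h + pos > -6) -> pos < (2/3)*r + 1
Before r := 2*r - 8: (pos >= -8 or 2*h + pos > -6) -> pos < (4/3)*r - 13/3
Before t := 2*j - 1: (pos >= -8 or 2*h + pos > -6) -> pos < (4/3)*r - 13/3
The weakest precondition is (pos >= -8 or 2*h + pos > -6) -> pos < (4/3)*r - 13/3.
Check whether (pos >= -8 or 2*h + pos > -6) -> pos < (4/3)*r - 16/3 implies it.
Every state satisfying the precondition satisfies the weakest precondition: the implication holds.
Answer: valid


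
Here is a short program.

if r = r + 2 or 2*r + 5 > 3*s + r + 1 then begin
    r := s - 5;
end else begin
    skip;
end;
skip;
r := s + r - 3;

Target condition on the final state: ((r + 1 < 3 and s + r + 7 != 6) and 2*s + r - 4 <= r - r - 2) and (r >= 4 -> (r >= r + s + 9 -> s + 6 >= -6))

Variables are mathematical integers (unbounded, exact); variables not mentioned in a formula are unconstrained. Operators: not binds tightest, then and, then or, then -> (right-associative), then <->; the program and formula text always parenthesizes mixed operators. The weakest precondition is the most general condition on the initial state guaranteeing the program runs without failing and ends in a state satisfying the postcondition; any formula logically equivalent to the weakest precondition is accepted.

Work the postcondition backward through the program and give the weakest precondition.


Working backward. After the program, the postcondition ((r + 1 < 3 and s + r + 7 != 6) and 2*s + r - 4 <= r - r - 2) and (r >= 4 -> (r >= r + s + 9 -> s + 6 >= -6)) must hold; in canonical form it is r < 2 and r + s != -1 and r + 2*s <= 2 and (r >= 4 -> (s <= -9 -> s >= -12)).
Before r := s + r - 3: r + s < 5 and r + 2*s != 2 and r + 3*s <= 5 and (r + s >= 7 -> (s <= -9 -> s >= -12))
Before skip: r + s < 5 and r + 2*s != 2 and r + 3*s <= 5 and (r + s >= 7 -> (s <= -9 -> s >= -12))
Then branch requires 2*s < 10 and 3*s != 7 and 4*s <= 10 and (2*s >= 12 -> (s <= -9 -> s >= -12)); else branch requires r + s < 5 and r + 2*s != 2 and r + 3*s <= 5 and (r + s >= 7 -> (s <= -9 -> s >= -12)).
Before the if: (r > 3*s - 4 -> (2*s < 10 and 3*s != 7 and 4*s <= 10 and (2*s >= 12 -> (s <= -9 -> s >= -12)))) and ((not (r > 3*s - 4)) -> (r + s < 5 and r + 2*s != 2 and r + 3*s <= 5 and (r + s >= 7 -> (s <= -9 -> s >= -12))))
Answer: WP = (r > 3*s - 4 -> (2*s < 10 and 3*s != 7 and 4*s <= 10 and (2*s >= 12 -> (s <= -9 -> s >= -12)))) and ((not (r > 3*s - 4)) -> (r + s < 5 and r + 2*s != 2 and r + 3*s <= 5 and (r + s >= 7 -> (s <= -9 -> s >= -12))))


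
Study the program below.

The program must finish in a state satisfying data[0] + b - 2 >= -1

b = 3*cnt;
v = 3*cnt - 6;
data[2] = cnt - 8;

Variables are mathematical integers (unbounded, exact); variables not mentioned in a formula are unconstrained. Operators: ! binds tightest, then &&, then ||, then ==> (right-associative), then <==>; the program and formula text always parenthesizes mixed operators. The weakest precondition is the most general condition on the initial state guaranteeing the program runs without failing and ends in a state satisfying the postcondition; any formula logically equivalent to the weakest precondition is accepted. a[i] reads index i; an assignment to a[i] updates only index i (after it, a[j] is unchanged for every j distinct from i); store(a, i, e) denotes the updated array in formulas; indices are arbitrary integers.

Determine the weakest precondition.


Working backward. After the program, the postcondition data[0] + b - 2 >= -1 must hold; in canonical form it is data[0] + b >= 1.
Before data[2] := cnt - 8: data[0] + b >= 1
Before v := 3*cnt - 6: data[0] + b >= 1
Before b := 3*cnt: data[0] + 3*cnt >= 1
Answer: WP = data[0] + 3*cnt >= 1


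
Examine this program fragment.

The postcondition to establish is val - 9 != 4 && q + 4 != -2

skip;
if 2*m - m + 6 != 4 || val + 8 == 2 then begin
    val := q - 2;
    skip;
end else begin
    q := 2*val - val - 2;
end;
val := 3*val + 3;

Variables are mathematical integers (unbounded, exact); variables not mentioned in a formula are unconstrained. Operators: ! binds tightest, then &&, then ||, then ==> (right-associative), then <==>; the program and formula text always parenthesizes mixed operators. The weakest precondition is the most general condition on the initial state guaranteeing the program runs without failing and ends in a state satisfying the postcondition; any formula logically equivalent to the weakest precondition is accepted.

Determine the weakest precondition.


Working backward. After the program, the postcondition val - 9 != 4 && q + 4 != -2 must hold; in canonical form it is val != 13 && q != -6.
Before val := 3*val + 3: 3*val != 10 && q != -6
Then branch requires 3*q != 16 && q != -6; else branch requires 3*val != 10 && val != -4.
Before the if: ((m != -2 || val == -6) ==> (3*q != 16 && q != -6)) && ((!(m != -2 || val == -6)) ==> (3*val != 10 && val != -4))
Before skip: ((m != -2 || val == -6) ==> (3*q != 16 && q != -6)) && ((!(m != -2 || val == -6)) ==> (3*val != 10 && val != -4))
Answer: WP = ((m != -2 || val == -6) ==> (3*q != 16 && q != -6)) && ((!(m != -2 || val == -6)) ==> (3*val != 10 && val != -4))


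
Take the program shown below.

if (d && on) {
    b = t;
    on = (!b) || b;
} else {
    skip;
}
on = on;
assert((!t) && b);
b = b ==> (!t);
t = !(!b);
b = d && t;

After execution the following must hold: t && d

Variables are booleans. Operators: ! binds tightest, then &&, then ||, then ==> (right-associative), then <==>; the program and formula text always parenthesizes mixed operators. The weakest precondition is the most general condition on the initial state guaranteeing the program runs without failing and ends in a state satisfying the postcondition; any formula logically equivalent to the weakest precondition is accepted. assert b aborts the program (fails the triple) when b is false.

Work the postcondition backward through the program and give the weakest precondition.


Working backward. After the program, t && d must hold.
Before b := d && t: t && d
Before t := !(!b): b && d
Before b := b ==> (!t): (b ==> (!t)) && d
Before assert (!t) && b: (!t) && b && (b ==> (!t)) && d
Before on := on: (!t) && b && (b ==> (!t)) && d
Then branch requires false; else branch requires (!t) && b && (b ==> (!t)) && d.
Before the if: (!(d && on)) && ((!(d && on)) ==> ((!t) && b && (b ==> (!t)) && d))
Answer: WP = (!(d && on)) && ((!(d && on)) ==> ((!t) && b && (b ==> (!t)) && d))


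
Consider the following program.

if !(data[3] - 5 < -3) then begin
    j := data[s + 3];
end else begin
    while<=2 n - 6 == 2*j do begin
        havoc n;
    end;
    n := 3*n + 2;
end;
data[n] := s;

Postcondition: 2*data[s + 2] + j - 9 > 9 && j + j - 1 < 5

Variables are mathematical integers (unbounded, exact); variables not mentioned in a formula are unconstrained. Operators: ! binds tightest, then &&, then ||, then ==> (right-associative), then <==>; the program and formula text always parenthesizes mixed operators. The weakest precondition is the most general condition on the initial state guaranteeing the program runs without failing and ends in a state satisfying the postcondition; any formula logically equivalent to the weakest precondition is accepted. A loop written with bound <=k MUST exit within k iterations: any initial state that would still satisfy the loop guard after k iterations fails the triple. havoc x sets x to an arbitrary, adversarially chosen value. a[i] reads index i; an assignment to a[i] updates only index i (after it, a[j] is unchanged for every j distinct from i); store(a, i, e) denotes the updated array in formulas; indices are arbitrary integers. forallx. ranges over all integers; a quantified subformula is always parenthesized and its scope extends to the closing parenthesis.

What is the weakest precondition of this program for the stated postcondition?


Working backward. After the program, the postcondition 2*data[s + 2] + j - 9 > 9 && j + j - 1 < 5 must hold; in canonical form it is 2*data[s + 2] + j > 18 && 2*j < 6.
Before data[n] := s: 2*store(data, n, s)[s + 2] + j > 18 && 2*j < 6
Then branch requires data[s + 3] + 2*store(data, n, s)[s + 2] > 18 && 2*data[s + 3] < 6; else branch requires (n == 2*j + 6 ==> (forall n_2. ((n_2 == 2*j + 6 ==> (forall n_1. ((!(n_1 == 2*j + 6)) && 2*store(data, 3*n_1 + 2, s)[s + 2] + j > 18 && 2*j < 6))) && ((!(n_2 == 2*j + 6)) ==> (2*store(data, 3*n_2 + 2, s)[s + 2] + j > 18 && 2*j < 6))))) && ((!(n == 2*j + 6)) ==> (2*store(data, 3*n + 2, s)[s + 2] + j > 18 && 2*j < 6)).
Before the if: ((!(data[3] < 2)) ==> (data[s + 3] + 2*store(data, n, s)[s + 2] > 18 && 2*data[s + 3] < 6)) && (data[3] < 2 ==> ((n == 2*j + 6 ==> (forall n_2. ((n_2 == 2*j + 6 ==> (forall n_1. ((!(n_1 == 2*j + 6)) && 2*store(data, 3*n_1 + 2, s)[s + 2] + j > 18 && 2*j < 6))) && ((!(n_2 == 2*j + 6)) ==> (2*store(data, 3*n_2 + 2, s)[s + 2] + j > 18 && 2*j < 6))))) && ((!(n == 2*j + 6)) ==> (2*store(data, 3*n + 2, s)[s + 2] + j > 18 && 2*j < 6))))
Answer: WP = ((!(data[3] < 2)) ==> (data[s + 3] + 2*store(data, n, s)[s + 2] > 18 && 2*data[s + 3] < 6)) && (data[3] < 2 ==> ((n == 2*j + 6 ==> (forall n_2. ((n_2 == 2*j + 6 ==> (forall n_1. ((!(n_1 == 2*j + 6)) && 2*store(data, 3*n_1 + 2, s)[s + 2] + j > 18 && 2*j < 6))) && ((!(n_2 == 2*j + 6)) ==> (2*store(data, 3*n_2 + 2, s)[s + 2] + j > 18 && 2*j < 6))))) && ((!(n == 2*j + 6)) ==> (2*store(data, 3*n + 2, s)[s + 2] + j > 18 && 2*j < 6))))
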